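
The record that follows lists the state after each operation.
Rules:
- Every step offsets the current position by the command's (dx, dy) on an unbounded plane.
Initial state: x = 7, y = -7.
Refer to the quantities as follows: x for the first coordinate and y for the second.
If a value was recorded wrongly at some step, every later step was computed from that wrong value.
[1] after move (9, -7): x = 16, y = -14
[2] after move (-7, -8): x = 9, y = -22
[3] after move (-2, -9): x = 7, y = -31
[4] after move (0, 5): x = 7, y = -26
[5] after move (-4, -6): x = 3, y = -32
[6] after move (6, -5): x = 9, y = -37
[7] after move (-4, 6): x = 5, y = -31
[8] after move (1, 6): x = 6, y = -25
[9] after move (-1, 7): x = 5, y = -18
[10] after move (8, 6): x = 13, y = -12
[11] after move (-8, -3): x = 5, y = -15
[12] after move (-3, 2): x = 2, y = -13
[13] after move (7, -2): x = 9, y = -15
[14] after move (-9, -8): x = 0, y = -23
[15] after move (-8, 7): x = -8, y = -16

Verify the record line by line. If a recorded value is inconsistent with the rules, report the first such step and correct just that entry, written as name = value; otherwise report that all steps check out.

1. x = 7 + (9) = 16, y = -7 + (-7) = -14 (confirmed correct)
2. x = 16 + (-7) = 9, y = -14 + (-8) = -22 (same as recorded)
3. x = 9 + (-2) = 7, y = -22 + (-9) = -31 (no discrepancy)
4. x = 7 + (0) = 7, y = -31 + (5) = -26 (agrees with the record)
5. x = 7 + (-4) = 3, y = -26 + (-6) = -32 (in agreement)
6. x = 3 + (6) = 9, y = -32 + (-5) = -37 (same as recorded)
7. x = 9 + (-4) = 5, y = -37 + (6) = -31 (same as recorded)
8. x = 5 + (1) = 6, y = -31 + (6) = -25 (same as recorded)
9. x = 6 + (-1) = 5, y = -25 + (7) = -18 (verified)
10. x = 5 + (8) = 13, y = -18 + (6) = -12 (matches)
11. x = 13 + (-8) = 5, y = -12 + (-3) = -15 (consistent with the record)
12. x = 5 + (-3) = 2, y = -15 + (2) = -13 (confirmed correct)
13. x = 2 + (7) = 9, y = -13 + (-2) = -15 (same as recorded)
14. x = 9 + (-9) = 0, y = -15 + (-8) = -23 (exactly as logged)
15. x = 0 + (-8) = -8, y = -23 + (7) = -16 (same as recorded)
All steps check out; nothing to correct.

no error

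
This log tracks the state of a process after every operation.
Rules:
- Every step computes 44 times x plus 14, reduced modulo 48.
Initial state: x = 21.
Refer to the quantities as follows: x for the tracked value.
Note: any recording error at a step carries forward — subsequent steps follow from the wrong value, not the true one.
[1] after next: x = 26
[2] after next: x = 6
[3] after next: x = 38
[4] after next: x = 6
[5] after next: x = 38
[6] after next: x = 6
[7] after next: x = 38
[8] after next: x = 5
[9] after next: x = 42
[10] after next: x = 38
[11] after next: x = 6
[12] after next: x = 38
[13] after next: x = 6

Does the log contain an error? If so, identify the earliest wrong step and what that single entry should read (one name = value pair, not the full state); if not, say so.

step 8, x = 6

Recomputing the run from the initial state:
step 1: x = 26
step 2: x = 6
step 3: x = 38
step 4: x = 6
step 5: x = 38
step 6: x = 6
step 7: x = 38
step 8: x = 6
step 9: x = 38
step 10: x = 6
step 11: x = 38
step 12: x = 6
step 13: x = 38
The first disagreement with the log is at step 8, where the value should be x = 6.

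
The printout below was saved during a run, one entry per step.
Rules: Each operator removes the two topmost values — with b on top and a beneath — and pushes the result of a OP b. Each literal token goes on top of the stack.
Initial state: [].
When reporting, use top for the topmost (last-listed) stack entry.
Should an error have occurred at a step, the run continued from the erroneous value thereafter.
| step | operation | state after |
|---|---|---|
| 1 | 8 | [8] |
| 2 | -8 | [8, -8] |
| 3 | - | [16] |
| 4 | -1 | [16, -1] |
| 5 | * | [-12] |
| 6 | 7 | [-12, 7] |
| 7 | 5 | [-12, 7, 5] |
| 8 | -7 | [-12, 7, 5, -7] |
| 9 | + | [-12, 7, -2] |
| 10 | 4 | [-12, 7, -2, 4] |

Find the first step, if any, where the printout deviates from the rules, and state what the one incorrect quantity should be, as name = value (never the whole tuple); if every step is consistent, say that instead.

step 5, top = -16

Recomputing the run from the initial state:
step 1: [8]
step 2: [8, -8]
step 3: [16]
step 4: [16, -1]
step 5: [-16]
step 6: [-16, 7]
step 7: [-16, 7, 5]
step 8: [-16, 7, 5, -7]
step 9: [-16, 7, -2]
step 10: [-16, 7, -2, 4]
The first disagreement with the printout is at step 5, where the value should be top = -16.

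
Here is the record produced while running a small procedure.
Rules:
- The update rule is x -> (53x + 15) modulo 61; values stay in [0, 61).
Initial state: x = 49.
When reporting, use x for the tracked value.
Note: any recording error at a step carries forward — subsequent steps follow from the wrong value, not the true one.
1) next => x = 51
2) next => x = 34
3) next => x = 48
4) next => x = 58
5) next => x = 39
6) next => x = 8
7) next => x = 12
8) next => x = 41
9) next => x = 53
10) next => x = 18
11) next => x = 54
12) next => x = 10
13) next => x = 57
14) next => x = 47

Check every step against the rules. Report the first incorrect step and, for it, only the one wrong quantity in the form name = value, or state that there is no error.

Recomputing the run from the initial state:
step 1: x = 50
step 2: x = 42
step 3: x = 45
step 4: x = 21
step 5: x = 30
step 6: x = 19
step 7: x = 46
step 8: x = 13
step 9: x = 33
step 10: x = 56
step 11: x = 55
step 12: x = 2
step 13: x = 60
step 14: x = 23
The first disagreement with the record is at step 1, where the value should be x = 50.

step 1, x = 50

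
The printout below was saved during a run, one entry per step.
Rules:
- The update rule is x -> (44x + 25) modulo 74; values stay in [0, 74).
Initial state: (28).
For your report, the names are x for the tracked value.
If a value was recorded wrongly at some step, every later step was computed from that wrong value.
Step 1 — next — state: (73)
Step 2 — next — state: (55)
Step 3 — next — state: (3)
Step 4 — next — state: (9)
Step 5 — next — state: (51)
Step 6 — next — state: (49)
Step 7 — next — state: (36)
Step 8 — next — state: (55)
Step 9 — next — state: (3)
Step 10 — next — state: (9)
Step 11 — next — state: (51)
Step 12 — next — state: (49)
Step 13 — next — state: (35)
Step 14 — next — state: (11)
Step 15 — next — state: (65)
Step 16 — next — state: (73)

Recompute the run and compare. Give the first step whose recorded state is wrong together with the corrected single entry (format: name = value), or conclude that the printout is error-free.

step 7, x = 35

Step 1: x = (44*28 + 25) mod 74 = 73 — consistent with the printout.
Step 2: x = (44*73 + 25) mod 74 = 55 — exactly as logged.
Step 3: x = (44*55 + 25) mod 74 = 3 — verified.
Step 4: x = (44*3 + 25) mod 74 = 9 — matches.
Step 5: x = (44*9 + 25) mod 74 = 51 — in agreement.
Step 6: x = (44*51 + 25) mod 74 = 49 — same as recorded.
Step 7: x = (44*49 + 25) mod 74 = 35 — the recorded entry deviates here.
So the first discrepancy is step 7, where the right value is x = 35.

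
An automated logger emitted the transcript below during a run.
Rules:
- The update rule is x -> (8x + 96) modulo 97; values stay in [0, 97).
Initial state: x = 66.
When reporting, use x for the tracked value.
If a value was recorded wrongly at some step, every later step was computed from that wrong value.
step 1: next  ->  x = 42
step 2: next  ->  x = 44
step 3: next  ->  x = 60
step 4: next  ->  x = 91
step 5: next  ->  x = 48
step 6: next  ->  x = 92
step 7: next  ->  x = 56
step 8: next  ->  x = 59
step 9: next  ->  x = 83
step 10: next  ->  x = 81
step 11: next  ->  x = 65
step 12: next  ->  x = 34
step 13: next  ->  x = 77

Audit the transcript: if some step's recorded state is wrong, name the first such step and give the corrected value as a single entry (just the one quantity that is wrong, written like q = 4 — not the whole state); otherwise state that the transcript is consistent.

no error

Recomputing the run from the initial state:
step 1: x = 42
step 2: x = 44
step 3: x = 60
step 4: x = 91
step 5: x = 48
step 6: x = 92
step 7: x = 56
step 8: x = 59
step 9: x = 83
step 10: x = 81
step 11: x = 65
step 12: x = 34
step 13: x = 77
This matches the transcript at every step.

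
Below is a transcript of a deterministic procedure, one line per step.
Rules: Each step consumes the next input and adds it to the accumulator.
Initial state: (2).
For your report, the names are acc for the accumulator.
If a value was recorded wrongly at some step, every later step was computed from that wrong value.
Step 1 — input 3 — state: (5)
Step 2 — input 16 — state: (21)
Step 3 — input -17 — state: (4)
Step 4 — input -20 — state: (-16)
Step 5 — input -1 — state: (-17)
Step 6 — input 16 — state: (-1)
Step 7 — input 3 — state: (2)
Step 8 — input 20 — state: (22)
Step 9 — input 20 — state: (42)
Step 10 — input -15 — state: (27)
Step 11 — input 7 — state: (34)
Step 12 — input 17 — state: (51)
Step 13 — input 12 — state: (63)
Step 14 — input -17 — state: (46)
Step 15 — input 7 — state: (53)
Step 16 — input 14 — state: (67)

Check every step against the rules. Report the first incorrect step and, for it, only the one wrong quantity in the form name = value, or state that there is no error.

no error

Recomputing the run from the initial state:
step 1: acc = 5
step 2: acc = 21
step 3: acc = 4
step 4: acc = -16
step 5: acc = -17
step 6: acc = -1
step 7: acc = 2
step 8: acc = 22
step 9: acc = 42
step 10: acc = 27
step 11: acc = 34
step 12: acc = 51
step 13: acc = 63
step 14: acc = 46
step 15: acc = 53
step 16: acc = 67
This matches the transcript at every step.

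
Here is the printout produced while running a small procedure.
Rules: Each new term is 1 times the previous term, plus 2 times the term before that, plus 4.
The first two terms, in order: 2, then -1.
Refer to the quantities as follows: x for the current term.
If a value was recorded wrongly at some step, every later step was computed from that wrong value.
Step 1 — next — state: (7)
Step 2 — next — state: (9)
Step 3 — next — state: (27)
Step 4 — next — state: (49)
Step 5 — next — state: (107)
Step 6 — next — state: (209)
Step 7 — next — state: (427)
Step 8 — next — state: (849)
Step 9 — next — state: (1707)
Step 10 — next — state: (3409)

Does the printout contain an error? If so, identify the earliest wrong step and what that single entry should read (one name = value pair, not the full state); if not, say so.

Recomputing the run from the initial state:
step 1: x = 7
step 2: x = 9
step 3: x = 27
step 4: x = 49
step 5: x = 107
step 6: x = 209
step 7: x = 427
step 8: x = 849
step 9: x = 1707
step 10: x = 3409
This matches the printout at every step.

no error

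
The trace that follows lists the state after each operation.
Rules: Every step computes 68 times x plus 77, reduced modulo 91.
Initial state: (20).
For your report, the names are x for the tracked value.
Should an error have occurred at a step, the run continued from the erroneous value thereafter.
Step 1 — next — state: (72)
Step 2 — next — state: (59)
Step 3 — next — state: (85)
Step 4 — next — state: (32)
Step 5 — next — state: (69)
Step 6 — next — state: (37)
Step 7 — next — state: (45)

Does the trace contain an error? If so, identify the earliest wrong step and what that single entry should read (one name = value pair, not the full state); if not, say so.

step 4, x = 33

Step 1: x = (68*20 + 77) mod 91 = 72 — same as recorded.
Step 2: x = (68*72 + 77) mod 91 = 59 — agrees with the trace.
Step 3: x = (68*59 + 77) mod 91 = 85 — checks out.
Step 4: x = (68*85 + 77) mod 91 = 33 — this is not what the trace shows.
First incorrect step: 4; the correct value is x = 33.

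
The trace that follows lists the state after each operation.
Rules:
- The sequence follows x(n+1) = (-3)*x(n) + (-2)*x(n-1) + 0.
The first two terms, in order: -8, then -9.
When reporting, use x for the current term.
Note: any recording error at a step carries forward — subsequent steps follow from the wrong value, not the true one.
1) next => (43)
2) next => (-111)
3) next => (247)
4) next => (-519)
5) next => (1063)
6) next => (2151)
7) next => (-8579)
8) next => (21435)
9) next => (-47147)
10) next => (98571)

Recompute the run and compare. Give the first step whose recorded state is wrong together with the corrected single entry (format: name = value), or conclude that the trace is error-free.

step 6, x = -2151

Step 1: x = -3*(-9) + (-2)*(-8) + (0) = 43 — matches.
Step 2: x = -3*(43) + (-2)*(-9) + (0) = -111 — exactly as logged.
Step 3: x = -3*(-111) + (-2)*(43) + (0) = 247 — in agreement.
Step 4: x = -3*(247) + (-2)*(-111) + (0) = -519 — same as recorded.
Step 5: x = -3*(-519) + (-2)*(247) + (0) = 1063 — same as recorded.
Step 6: x = -3*(1063) + (-2)*(-519) + (0) = -2151 — the recorded entry deviates here.
That makes step 6 the first incorrect line — x = -2151 is what it should show.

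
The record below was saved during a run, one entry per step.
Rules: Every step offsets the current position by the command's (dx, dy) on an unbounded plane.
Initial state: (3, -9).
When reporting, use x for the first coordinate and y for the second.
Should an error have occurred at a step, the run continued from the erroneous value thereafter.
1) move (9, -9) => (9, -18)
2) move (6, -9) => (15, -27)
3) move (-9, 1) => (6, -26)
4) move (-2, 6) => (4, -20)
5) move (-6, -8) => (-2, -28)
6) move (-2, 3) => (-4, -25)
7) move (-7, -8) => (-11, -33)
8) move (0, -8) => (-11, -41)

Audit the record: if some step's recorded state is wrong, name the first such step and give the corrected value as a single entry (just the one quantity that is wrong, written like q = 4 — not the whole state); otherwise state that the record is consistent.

step 1: x = 3 + (9) = 12, y = -9 + (-9) = -18 -> a discrepancy with the record
That makes step 1 the first incorrect line — x = 12 is what it should show.

step 1, x = 12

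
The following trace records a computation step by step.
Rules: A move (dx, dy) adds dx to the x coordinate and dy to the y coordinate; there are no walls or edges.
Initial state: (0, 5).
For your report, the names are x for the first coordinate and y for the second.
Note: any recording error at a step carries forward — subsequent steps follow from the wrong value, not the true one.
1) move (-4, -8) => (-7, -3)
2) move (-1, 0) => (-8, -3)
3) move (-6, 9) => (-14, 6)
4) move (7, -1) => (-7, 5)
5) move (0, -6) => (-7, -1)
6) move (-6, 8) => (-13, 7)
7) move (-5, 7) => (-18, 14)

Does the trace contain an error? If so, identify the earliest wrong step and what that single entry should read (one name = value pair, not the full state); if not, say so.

step 1: x = 0 + (-4) = -4, y = 5 + (-8) = -3 -> a discrepancy with the trace
First deviation found at step 1; the corrected entry is x = -4.

step 1, x = -4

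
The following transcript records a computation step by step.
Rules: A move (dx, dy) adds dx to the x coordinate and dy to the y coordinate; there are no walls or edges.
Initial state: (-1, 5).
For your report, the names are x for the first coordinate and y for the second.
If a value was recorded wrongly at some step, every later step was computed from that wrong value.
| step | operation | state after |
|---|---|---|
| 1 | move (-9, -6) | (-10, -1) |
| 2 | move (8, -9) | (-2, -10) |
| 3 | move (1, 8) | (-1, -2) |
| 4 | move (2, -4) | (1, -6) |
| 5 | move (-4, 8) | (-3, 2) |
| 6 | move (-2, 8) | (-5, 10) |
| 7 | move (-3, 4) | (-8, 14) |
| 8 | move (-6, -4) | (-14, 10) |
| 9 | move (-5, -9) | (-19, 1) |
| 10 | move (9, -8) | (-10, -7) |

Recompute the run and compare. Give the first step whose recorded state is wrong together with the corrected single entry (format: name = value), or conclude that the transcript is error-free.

Step 1: x = -1 + (-9) = -10, y = 5 + (-6) = -1 — checks out.
Step 2: x = -10 + (8) = -2, y = -1 + (-9) = -10 — matches.
Step 3: x = -2 + (1) = -1, y = -10 + (8) = -2 — verified.
Step 4: x = -1 + (2) = 1, y = -2 + (-4) = -6 — verified.
Step 5: x = 1 + (-4) = -3, y = -6 + (8) = 2 — same as recorded.
Step 6: x = -3 + (-2) = -5, y = 2 + (8) = 10 — checks out.
Step 7: x = -5 + (-3) = -8, y = 10 + (4) = 14 — in agreement.
Step 8: x = -8 + (-6) = -14, y = 14 + (-4) = 10 — agrees with the transcript.
Step 9: x = -14 + (-5) = -19, y = 10 + (-9) = 1 — consistent with the transcript.
Step 10: x = -19 + (9) = -10, y = 1 + (-8) = -7 — confirmed correct.
All steps check out; nothing to correct.

no error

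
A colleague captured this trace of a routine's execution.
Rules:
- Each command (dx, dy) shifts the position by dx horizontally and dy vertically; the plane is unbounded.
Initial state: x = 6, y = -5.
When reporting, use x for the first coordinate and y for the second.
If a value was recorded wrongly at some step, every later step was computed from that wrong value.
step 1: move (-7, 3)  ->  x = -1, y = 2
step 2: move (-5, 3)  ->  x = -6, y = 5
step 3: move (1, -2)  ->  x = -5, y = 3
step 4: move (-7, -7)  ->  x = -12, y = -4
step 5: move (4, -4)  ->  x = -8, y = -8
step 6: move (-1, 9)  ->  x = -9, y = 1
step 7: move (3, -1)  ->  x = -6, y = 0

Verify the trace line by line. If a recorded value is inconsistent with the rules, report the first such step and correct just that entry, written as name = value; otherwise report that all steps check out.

step 1, y = -2

Recomputing the run from the initial state:
step 1: x = -1, y = -2
step 2: x = -6, y = 1
step 3: x = -5, y = -1
step 4: x = -12, y = -8
step 5: x = -8, y = -12
step 6: x = -9, y = -3
step 7: x = -6, y = -4
The first disagreement with the trace is at step 1, where the value should be y = -2.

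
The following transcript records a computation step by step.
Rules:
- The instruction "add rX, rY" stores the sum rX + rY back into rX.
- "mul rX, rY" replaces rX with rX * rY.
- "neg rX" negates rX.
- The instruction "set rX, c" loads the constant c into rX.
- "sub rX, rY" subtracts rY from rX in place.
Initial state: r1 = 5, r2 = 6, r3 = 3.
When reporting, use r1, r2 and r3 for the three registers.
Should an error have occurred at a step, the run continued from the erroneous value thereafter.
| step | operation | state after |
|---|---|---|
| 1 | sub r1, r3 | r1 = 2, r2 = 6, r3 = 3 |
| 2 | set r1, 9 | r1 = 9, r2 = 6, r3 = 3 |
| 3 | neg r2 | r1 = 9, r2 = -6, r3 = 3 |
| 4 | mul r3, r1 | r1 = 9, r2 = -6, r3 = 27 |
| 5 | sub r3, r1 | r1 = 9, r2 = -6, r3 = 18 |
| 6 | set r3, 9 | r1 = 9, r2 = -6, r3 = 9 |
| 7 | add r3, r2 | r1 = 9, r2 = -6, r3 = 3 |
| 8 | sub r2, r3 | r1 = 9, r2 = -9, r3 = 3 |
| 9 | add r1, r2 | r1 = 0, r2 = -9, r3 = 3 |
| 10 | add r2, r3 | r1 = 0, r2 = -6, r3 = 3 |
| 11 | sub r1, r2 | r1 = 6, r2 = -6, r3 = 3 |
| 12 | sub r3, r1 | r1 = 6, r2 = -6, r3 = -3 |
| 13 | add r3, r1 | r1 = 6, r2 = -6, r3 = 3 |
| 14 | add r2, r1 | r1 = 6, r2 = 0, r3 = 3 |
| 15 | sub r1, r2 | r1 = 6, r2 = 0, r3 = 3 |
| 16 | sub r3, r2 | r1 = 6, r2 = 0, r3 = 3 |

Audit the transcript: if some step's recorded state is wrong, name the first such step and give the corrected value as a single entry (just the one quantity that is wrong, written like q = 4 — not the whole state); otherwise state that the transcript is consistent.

no error

Recomputing the run from the initial state:
step 1: r1 = 2, r2 = 6, r3 = 3
step 2: r1 = 9, r2 = 6, r3 = 3
step 3: r1 = 9, r2 = -6, r3 = 3
step 4: r1 = 9, r2 = -6, r3 = 27
step 5: r1 = 9, r2 = -6, r3 = 18
step 6: r1 = 9, r2 = -6, r3 = 9
step 7: r1 = 9, r2 = -6, r3 = 3
step 8: r1 = 9, r2 = -9, r3 = 3
step 9: r1 = 0, r2 = -9, r3 = 3
step 10: r1 = 0, r2 = -6, r3 = 3
step 11: r1 = 6, r2 = -6, r3 = 3
step 12: r1 = 6, r2 = -6, r3 = -3
step 13: r1 = 6, r2 = -6, r3 = 3
step 14: r1 = 6, r2 = 0, r3 = 3
step 15: r1 = 6, r2 = 0, r3 = 3
step 16: r1 = 6, r2 = 0, r3 = 3
This matches the transcript at every step.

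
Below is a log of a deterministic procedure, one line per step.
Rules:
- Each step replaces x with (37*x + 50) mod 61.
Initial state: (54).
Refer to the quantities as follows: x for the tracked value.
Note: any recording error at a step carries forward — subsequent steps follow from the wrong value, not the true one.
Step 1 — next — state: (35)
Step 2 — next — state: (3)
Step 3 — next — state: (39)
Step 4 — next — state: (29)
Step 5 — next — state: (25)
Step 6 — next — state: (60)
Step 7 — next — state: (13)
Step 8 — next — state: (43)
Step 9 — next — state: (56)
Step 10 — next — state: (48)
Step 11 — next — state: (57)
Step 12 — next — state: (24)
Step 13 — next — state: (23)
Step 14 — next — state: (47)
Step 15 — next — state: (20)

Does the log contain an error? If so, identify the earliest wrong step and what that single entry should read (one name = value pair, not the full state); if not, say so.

step 9, x = 55

step 1: x = (37*54 + 50) mod 61 = 35 -> checks out
step 2: x = (37*35 + 50) mod 61 = 3 -> exactly as logged
step 3: x = (37*3 + 50) mod 61 = 39 -> matches
step 4: x = (37*39 + 50) mod 61 = 29 -> no discrepancy
step 5: x = (37*29 + 50) mod 61 = 25 -> exactly as logged
step 6: x = (37*25 + 50) mod 61 = 60 -> agrees with the log
step 7: x = (37*60 + 50) mod 61 = 13 -> verified
step 8: x = (37*13 + 50) mod 61 = 43 -> matches
step 9: x = (37*43 + 50) mod 61 = 55 -> first mismatch against the log
Step 9 is the first one off; corrected, x = 55.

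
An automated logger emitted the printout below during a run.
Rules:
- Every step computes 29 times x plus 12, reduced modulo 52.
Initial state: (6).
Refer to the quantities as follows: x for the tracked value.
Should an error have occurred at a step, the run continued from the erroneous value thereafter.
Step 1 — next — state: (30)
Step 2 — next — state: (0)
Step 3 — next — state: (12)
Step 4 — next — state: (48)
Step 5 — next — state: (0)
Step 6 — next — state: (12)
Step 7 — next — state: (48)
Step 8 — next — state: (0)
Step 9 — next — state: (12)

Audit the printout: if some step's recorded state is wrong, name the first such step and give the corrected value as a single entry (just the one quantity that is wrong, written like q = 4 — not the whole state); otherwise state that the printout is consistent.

step 2, x = 50

1. x = (29*6 + 12) mod 52 = 30 (confirmed correct)
2. x = (29*30 + 12) mod 52 = 50 (a discrepancy with the printout)
Conclusion: step 2 carries the first error; the entry should be x = 50.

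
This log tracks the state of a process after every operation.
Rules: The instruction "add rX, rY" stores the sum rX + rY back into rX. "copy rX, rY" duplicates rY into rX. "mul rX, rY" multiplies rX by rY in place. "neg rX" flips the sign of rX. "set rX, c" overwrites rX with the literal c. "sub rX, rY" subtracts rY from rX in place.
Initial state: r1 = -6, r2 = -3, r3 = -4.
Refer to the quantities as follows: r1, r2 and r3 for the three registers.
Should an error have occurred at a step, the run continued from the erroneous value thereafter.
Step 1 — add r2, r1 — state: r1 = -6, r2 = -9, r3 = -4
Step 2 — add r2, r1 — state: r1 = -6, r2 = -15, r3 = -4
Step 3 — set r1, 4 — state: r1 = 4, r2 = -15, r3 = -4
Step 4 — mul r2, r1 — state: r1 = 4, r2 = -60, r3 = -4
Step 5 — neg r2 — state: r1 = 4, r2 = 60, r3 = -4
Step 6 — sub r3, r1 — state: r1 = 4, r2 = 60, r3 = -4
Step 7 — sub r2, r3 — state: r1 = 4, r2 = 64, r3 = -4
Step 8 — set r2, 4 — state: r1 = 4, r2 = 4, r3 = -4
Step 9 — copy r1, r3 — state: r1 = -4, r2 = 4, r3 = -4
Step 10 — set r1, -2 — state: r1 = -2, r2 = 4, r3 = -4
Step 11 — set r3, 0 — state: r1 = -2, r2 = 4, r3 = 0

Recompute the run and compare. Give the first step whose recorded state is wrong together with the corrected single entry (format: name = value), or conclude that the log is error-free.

step 6, r3 = -8

1. r2 = -3 + -6 = -9 (exactly as logged)
2. r2 = -9 + -6 = -15 (confirmed correct)
3. r1 = 4 (verified)
4. r2 = -15 * 4 = -60 (no discrepancy)
5. r2 = -(-60) = 60 (checks out)
6. r3 = -4 - 4 = -8 (a discrepancy with the log)
Conclusion: step 6 carries the first error; the entry should be r3 = -8.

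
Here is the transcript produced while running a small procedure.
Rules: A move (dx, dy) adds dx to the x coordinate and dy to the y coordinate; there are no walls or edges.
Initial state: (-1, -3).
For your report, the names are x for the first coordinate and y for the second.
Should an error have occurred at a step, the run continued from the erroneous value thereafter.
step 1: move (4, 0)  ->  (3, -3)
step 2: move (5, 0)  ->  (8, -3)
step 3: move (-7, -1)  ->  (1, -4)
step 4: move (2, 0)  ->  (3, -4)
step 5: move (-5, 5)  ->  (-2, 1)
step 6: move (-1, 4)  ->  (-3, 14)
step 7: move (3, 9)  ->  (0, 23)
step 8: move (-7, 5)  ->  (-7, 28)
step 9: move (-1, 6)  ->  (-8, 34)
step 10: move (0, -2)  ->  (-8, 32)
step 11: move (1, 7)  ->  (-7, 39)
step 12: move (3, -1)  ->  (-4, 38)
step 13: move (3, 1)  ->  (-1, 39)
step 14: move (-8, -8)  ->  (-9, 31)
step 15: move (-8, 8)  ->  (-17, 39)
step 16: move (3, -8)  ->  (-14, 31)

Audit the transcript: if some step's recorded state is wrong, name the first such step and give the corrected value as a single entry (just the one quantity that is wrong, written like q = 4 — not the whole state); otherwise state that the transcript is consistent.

Step 1: x = -1 + (4) = 3, y = -3 + (0) = -3 — matches.
Step 2: x = 3 + (5) = 8, y = -3 + (0) = -3 — verified.
Step 3: x = 8 + (-7) = 1, y = -3 + (-1) = -4 — consistent with the transcript.
Step 4: x = 1 + (2) = 3, y = -4 + (0) = -4 — agrees with the transcript.
Step 5: x = 3 + (-5) = -2, y = -4 + (5) = 1 — in agreement.
Step 6: x = -2 + (-1) = -3, y = 1 + (4) = 5 — this is not what the transcript shows.
The audit stops at step 6: the recorded entry is wrong and should be y = 5.

step 6, y = 5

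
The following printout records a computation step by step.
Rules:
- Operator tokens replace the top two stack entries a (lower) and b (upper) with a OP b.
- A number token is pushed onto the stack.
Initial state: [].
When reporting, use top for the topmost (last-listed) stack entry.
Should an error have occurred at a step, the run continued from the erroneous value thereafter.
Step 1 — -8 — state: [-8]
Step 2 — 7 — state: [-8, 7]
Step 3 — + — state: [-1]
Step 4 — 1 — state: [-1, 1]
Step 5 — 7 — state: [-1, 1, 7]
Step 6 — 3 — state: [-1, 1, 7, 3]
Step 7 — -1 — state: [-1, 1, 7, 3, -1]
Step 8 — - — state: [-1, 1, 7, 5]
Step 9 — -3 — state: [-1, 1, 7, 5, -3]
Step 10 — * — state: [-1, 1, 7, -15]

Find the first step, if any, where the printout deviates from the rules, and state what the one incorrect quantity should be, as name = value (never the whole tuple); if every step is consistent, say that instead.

step 8, top = 4

Recomputing the run from the initial state:
step 1: [-8]
step 2: [-8, 7]
step 3: [-1]
step 4: [-1, 1]
step 5: [-1, 1, 7]
step 6: [-1, 1, 7, 3]
step 7: [-1, 1, 7, 3, -1]
step 8: [-1, 1, 7, 4]
step 9: [-1, 1, 7, 4, -3]
step 10: [-1, 1, 7, -12]
The first disagreement with the printout is at step 8, where the value should be top = 4.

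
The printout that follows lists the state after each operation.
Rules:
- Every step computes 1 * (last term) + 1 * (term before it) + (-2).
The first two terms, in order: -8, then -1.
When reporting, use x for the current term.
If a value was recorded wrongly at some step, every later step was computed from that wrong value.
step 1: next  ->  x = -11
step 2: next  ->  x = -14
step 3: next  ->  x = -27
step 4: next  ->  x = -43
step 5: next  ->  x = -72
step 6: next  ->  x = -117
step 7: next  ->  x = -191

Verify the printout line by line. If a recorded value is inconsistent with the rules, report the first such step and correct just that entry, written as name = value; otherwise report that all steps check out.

no error

Step 1: x = 1*(-1) + (1)*(-8) + (-2) = -11 — agrees with the printout.
Step 2: x = 1*(-11) + (1)*(-1) + (-2) = -14 — consistent with the printout.
Step 3: x = 1*(-14) + (1)*(-11) + (-2) = -27 — matches.
Step 4: x = 1*(-27) + (1)*(-14) + (-2) = -43 — agrees with the printout.
Step 5: x = 1*(-43) + (1)*(-27) + (-2) = -72 — checks out.
Step 6: x = 1*(-72) + (1)*(-43) + (-2) = -117 — consistent with the printout.
Step 7: x = 1*(-117) + (1)*(-72) + (-2) = -191 — confirmed correct.
Each recorded entry agrees with the recomputation.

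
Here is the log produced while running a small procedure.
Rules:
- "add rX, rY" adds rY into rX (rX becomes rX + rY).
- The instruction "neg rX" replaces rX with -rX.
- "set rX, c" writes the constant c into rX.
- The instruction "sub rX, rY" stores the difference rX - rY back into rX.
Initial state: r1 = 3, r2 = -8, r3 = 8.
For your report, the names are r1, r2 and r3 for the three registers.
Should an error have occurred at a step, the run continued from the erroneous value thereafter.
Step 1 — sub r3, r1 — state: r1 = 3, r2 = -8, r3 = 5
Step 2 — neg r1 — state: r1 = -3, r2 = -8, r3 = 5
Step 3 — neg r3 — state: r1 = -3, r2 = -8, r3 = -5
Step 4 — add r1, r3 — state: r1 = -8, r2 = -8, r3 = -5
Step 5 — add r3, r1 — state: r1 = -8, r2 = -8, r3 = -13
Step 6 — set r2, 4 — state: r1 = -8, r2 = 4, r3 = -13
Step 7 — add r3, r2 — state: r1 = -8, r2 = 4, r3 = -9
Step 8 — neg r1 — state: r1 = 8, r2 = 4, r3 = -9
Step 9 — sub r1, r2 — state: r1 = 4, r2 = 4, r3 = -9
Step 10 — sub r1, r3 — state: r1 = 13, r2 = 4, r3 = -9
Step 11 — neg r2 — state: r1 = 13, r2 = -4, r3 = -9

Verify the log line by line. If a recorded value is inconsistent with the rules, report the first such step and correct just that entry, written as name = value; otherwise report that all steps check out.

no error

step 1: r3 = 8 - 3 = 5 -> consistent with the log
step 2: r1 = -(3) = -3 -> agrees with the log
step 3: r3 = -(5) = -5 -> in agreement
step 4: r1 = -3 + -5 = -8 -> exactly as logged
step 5: r3 = -5 + -8 = -13 -> no discrepancy
step 6: r2 = 4 -> no discrepancy
step 7: r3 = -13 + 4 = -9 -> no discrepancy
step 8: r1 = -(-8) = 8 -> exactly as logged
step 9: r1 = 8 - 4 = 4 -> confirmed correct
step 10: r1 = 4 - -9 = 13 -> no discrepancy
step 11: r2 = -(4) = -4 -> checks out
The recomputation confirms every line.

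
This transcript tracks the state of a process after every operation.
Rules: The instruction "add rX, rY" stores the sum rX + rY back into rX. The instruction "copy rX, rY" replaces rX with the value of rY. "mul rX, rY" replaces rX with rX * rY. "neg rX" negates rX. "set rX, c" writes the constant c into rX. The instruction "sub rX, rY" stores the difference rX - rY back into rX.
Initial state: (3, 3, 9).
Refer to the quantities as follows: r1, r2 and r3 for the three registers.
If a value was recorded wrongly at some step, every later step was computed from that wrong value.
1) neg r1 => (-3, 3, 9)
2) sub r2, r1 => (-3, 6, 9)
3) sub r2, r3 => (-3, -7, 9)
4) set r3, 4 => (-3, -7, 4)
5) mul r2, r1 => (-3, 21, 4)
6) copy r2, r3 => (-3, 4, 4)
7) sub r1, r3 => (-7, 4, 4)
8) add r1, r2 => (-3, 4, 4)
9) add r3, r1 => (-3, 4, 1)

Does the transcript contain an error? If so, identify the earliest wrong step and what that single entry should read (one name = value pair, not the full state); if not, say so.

1. r1 = -(3) = -3 (agrees with the transcript)
2. r2 = 3 - -3 = 6 (same as recorded)
3. r2 = 6 - 9 = -3 (the transcript disagrees here)
Step 3 is the first one off; corrected, r2 = -3.

step 3, r2 = -3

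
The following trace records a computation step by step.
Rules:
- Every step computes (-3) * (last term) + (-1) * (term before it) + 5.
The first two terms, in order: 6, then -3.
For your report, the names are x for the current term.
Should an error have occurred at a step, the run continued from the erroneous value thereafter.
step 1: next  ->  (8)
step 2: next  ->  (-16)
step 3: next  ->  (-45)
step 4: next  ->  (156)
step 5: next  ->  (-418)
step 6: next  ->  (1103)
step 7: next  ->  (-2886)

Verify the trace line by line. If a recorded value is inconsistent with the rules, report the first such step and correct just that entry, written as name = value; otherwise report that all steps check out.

1. x = -3*(-3) + (-1)*(6) + (5) = 8 (no discrepancy)
2. x = -3*(8) + (-1)*(-3) + (5) = -16 (same as recorded)
3. x = -3*(-16) + (-1)*(8) + (5) = 45 (this is not what the trace shows)
First deviation found at step 3; the corrected entry is x = 45.

step 3, x = 45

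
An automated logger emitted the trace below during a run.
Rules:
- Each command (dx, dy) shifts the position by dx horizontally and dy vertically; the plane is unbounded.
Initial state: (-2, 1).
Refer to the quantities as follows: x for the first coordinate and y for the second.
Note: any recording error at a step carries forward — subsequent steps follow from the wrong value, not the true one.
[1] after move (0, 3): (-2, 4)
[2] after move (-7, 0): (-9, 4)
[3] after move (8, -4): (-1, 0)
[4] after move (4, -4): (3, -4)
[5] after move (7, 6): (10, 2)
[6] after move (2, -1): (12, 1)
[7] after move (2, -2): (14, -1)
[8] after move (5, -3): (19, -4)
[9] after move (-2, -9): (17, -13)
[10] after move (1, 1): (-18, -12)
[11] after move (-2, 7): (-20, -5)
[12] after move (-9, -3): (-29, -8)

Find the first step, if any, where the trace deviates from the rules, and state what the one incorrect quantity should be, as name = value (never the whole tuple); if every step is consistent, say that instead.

step 10, x = 18

step 1: x = -2 + (0) = -2, y = 1 + (3) = 4 -> exactly as logged
step 2: x = -2 + (-7) = -9, y = 4 + (0) = 4 -> agrees with the trace
step 3: x = -9 + (8) = -1, y = 4 + (-4) = 0 -> no discrepancy
step 4: x = -1 + (4) = 3, y = 0 + (-4) = -4 -> same as recorded
step 5: x = 3 + (7) = 10, y = -4 + (6) = 2 -> exactly as logged
step 6: x = 10 + (2) = 12, y = 2 + (-1) = 1 -> checks out
step 7: x = 12 + (2) = 14, y = 1 + (-2) = -1 -> consistent with the trace
step 8: x = 14 + (5) = 19, y = -1 + (-3) = -4 -> in agreement
step 9: x = 19 + (-2) = 17, y = -4 + (-9) = -13 -> no discrepancy
step 10: x = 17 + (1) = 18, y = -13 + (1) = -12 -> the recorded entry deviates here
The earliest wrong entry is at step 10: it should read x = 18.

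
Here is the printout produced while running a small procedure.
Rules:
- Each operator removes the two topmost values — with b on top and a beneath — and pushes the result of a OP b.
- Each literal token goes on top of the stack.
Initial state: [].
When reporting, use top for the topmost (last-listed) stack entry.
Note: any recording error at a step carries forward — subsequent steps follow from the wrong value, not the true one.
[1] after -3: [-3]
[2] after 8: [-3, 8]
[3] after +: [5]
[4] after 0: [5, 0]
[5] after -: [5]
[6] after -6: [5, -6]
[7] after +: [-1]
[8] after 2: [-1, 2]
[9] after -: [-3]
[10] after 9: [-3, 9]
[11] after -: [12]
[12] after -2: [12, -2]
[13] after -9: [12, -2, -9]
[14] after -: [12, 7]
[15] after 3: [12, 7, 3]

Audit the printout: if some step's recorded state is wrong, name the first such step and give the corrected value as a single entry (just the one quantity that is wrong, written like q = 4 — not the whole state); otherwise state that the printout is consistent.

step 11, top = -12

1. push -3: top = -3 (matches)
2. push 8: top = 8 (consistent with the printout)
3. -3 + 8 = 5 (same as recorded)
4. push 0: top = 0 (consistent with the printout)
5. 5 - 0 = 5 (agrees with the printout)
6. push -6: top = -6 (no discrepancy)
7. 5 + -6 = -1 (matches)
8. push 2: top = 2 (agrees with the printout)
9. -1 - 2 = -3 (agrees with the printout)
10. push 9: top = 9 (checks out)
11. -3 - 9 = -12 (the printout disagrees here)
Conclusion: step 11 carries the first error; the entry should be top = -12.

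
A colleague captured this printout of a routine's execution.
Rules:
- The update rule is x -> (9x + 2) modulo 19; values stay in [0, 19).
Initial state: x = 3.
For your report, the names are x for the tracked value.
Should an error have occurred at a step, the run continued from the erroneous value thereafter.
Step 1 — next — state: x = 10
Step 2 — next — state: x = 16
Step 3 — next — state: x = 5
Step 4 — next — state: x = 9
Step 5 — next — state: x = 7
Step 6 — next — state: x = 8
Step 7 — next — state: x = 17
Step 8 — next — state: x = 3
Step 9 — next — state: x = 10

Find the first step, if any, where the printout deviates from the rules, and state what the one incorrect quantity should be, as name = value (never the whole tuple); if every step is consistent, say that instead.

Recomputing the run from the initial state:
step 1: x = 10
step 2: x = 16
step 3: x = 13
step 4: x = 5
step 5: x = 9
step 6: x = 7
step 7: x = 8
step 8: x = 17
step 9: x = 3
The first disagreement with the printout is at step 3, where the value should be x = 13.

step 3, x = 13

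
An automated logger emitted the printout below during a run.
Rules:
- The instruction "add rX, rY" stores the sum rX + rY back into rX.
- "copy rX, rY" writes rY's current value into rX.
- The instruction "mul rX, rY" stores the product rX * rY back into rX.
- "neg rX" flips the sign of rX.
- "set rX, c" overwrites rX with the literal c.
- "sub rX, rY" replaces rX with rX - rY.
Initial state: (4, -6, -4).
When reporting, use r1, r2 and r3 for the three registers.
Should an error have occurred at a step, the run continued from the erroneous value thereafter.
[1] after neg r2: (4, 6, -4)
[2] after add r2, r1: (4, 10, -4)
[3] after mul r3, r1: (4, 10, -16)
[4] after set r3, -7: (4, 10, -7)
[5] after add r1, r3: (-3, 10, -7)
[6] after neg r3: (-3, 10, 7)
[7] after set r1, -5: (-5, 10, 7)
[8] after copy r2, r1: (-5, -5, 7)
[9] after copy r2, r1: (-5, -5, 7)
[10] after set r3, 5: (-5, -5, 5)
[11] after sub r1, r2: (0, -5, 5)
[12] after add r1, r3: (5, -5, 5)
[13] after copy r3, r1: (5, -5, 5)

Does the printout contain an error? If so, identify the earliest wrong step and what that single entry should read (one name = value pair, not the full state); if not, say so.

no error

1. r2 = -(-6) = 6 (confirmed correct)
2. r2 = 6 + 4 = 10 (checks out)
3. r3 = -4 * 4 = -16 (matches)
4. r3 = -7 (in agreement)
5. r1 = 4 + -7 = -3 (agrees with the printout)
6. r3 = -(-7) = 7 (exactly as logged)
7. r1 = -5 (checks out)
8. r2 = -5 (same as recorded)
9. r2 = -5 (same as recorded)
10. r3 = 5 (confirmed correct)
11. r1 = -5 - -5 = 0 (agrees with the printout)
12. r1 = 0 + 5 = 5 (matches)
13. r3 = 5 (consistent with the printout)
Nothing is out of place; the run is error-free.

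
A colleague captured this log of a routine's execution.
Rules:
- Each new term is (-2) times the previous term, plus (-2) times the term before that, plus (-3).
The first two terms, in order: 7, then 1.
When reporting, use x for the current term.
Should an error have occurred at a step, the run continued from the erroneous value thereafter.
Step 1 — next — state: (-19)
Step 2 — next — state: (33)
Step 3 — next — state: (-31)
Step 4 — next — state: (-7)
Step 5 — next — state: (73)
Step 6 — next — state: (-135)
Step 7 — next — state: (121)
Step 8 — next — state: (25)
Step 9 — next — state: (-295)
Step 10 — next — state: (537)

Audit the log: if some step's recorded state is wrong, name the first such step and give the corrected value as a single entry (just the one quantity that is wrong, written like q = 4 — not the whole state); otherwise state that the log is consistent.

no error

step 1: x = -2*(1) + (-2)*(7) + (-3) = -19 -> no discrepancy
step 2: x = -2*(-19) + (-2)*(1) + (-3) = 33 -> confirmed correct
step 3: x = -2*(33) + (-2)*(-19) + (-3) = -31 -> exactly as logged
step 4: x = -2*(-31) + (-2)*(33) + (-3) = -7 -> no discrepancy
step 5: x = -2*(-7) + (-2)*(-31) + (-3) = 73 -> checks out
step 6: x = -2*(73) + (-2)*(-7) + (-3) = -135 -> exactly as logged
step 7: x = -2*(-135) + (-2)*(73) + (-3) = 121 -> matches
step 8: x = -2*(121) + (-2)*(-135) + (-3) = 25 -> checks out
step 9: x = -2*(25) + (-2)*(121) + (-3) = -295 -> exactly as logged
step 10: x = -2*(-295) + (-2)*(25) + (-3) = 537 -> checks out
Each recorded entry agrees with the recomputation.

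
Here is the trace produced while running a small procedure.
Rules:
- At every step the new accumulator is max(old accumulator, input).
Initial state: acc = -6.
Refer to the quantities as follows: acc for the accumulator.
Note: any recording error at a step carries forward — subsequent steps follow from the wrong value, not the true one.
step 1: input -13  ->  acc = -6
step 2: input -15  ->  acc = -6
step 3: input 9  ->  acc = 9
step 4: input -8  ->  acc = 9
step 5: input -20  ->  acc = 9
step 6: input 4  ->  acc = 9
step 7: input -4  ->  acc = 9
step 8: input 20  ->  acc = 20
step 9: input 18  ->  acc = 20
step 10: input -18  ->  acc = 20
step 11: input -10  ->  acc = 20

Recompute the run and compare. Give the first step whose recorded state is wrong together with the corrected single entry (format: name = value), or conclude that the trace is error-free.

Recomputing the run from the initial state:
step 1: acc = -6
step 2: acc = -6
step 3: acc = 9
step 4: acc = 9
step 5: acc = 9
step 6: acc = 9
step 7: acc = 9
step 8: acc = 20
step 9: acc = 20
step 10: acc = 20
step 11: acc = 20
This matches the trace at every step.

no error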